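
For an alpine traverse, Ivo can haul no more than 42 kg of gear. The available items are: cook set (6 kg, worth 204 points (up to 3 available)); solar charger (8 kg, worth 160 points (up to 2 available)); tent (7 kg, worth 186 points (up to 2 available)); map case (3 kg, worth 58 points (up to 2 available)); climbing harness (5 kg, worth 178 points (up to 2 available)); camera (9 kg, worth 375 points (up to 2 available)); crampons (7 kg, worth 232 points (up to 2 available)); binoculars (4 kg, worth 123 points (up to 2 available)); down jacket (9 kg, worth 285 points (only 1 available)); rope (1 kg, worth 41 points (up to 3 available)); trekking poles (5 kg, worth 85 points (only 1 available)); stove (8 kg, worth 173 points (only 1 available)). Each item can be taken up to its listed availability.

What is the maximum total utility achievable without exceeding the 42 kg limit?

Filling by ratio: cook set + 2×climbing harness + 2×camera + binoculars + 3×rope for 1556, with 1 kg left unused.
Replace binoculars and rope with cook set: the trade gains 40 net, giving 1596 at 42 kg.

1596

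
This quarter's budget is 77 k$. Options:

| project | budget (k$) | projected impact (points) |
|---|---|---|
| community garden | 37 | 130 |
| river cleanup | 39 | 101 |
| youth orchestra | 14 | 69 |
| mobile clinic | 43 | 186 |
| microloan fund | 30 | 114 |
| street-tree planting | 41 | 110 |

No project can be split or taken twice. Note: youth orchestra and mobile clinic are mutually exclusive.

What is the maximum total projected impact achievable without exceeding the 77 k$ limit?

300

Density check — youth orchestra 4.93, mobile clinic 4.33, microloan fund 3.80 are the best per k$.
Mobile clinic + microloan fund uses 73 of the 77 k$ and totals 300.
No other feasible combination exceeds 300.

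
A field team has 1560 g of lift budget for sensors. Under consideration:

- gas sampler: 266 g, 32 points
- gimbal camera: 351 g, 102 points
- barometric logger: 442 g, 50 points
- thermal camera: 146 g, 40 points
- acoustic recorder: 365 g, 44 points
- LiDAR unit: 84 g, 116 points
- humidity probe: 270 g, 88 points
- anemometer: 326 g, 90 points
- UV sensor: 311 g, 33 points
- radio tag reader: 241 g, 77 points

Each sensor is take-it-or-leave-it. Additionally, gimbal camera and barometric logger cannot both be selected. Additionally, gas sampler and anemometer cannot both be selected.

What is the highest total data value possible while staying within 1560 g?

513

Best packing: gimbal camera + thermal camera + LiDAR unit + humidity probe + anemometer + radio tag reader — 1418 g, 513 total.
Next best is gimbal camera + thermal camera + acoustic recorder + LiDAR unit + humidity probe + anemometer at 480 (1542 g) — short by 33.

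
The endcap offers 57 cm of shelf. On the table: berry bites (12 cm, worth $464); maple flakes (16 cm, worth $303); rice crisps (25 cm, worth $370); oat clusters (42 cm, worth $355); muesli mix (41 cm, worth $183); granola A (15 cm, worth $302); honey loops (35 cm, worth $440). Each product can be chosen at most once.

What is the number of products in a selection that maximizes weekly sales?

3

The maximum weekly sales within 57 cm is 1137.
One optimal bundle: berry bites + maple flakes + rice crisps (53 cm).
Every optimal selection uses 3 products.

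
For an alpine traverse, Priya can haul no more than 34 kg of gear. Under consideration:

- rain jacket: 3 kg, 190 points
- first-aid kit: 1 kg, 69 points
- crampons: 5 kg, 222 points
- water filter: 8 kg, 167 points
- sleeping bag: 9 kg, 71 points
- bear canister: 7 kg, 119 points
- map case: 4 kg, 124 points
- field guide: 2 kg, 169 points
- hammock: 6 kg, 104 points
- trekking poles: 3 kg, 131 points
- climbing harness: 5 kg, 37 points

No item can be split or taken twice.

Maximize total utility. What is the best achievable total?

1191

By utility per kg: field guide 84.50, first-aid kit 69.00, rain jacket 63.33 lead.
The ratio heuristic lands on rain jacket + first-aid kit + crampons + water filter + map case + field guide + hammock + trekking poles (1176) but leaves 2 kg idle.
The 6 kg tied up in hammock is better spent on bear canister — total rises to 1191 (33 kg).
Runner-up rain jacket + first-aid kit + crampons + water filter + map case + field guide + hammock + trekking poles tops out at 1176.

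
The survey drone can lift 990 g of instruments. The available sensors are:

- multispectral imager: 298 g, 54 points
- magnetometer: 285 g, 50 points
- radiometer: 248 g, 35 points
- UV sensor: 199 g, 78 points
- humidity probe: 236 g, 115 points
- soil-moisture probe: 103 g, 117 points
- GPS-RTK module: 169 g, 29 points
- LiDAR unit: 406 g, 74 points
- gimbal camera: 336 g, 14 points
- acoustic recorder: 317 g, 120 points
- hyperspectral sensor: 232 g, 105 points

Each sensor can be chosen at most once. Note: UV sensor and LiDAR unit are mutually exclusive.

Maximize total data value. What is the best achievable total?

457

Density check — soil-moisture probe 1.14, humidity probe 0.49, hyperspectral sensor 0.45 are the best per g.
The ratio heuristic lands on UV sensor + humidity probe + soil-moisture probe + GPS-RTK module + hyperspectral sensor (444) but leaves 51 g idle.
Dropping UV sensor and GPS-RTK module frees 368 g; slotting in acoustic recorder (317 g) lifts the total to 457 at 888 g.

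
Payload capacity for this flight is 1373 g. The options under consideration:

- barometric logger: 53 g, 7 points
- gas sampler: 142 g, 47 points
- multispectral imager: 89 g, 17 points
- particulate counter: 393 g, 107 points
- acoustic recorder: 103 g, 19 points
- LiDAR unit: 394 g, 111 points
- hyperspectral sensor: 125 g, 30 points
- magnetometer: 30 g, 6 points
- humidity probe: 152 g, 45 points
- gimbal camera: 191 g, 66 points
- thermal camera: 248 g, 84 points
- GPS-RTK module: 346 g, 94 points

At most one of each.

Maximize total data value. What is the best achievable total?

Ranking by ratio (data value/g): gimbal camera 0.35, thermal camera 0.34, gas sampler 0.33, humidity probe 0.30.
A density-first pass picks gas sampler + multispectral imager + LiDAR unit + hyperspectral sensor + magnetometer + humidity probe + gimbal camera + thermal camera — 406 at 1371 g.
But gas sampler + particulate counter + LiDAR unit + gimbal camera + thermal camera fits in 1368 g and reaches 415.
Nothing else within 1373 g beats 415.

415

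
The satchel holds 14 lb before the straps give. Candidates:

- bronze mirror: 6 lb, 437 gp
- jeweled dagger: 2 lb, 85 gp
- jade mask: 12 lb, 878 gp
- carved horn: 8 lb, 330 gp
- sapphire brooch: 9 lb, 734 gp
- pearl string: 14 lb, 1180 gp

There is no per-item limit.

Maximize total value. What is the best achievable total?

1180

Pearl string uses 14 of the 14 lb and totals 1180.
Every other selection either busts 14 lb or fails to beat 1180.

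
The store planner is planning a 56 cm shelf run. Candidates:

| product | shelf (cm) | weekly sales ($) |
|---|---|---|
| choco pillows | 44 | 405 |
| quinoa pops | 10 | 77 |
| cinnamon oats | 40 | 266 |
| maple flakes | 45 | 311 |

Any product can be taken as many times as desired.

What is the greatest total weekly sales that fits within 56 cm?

482

Density check — choco pillows 9.20, quinoa pops 7.70, maple flakes 6.91, cinnamon oats 6.65 are the best per cm.
The ratio ordering already packs tightly: choco pillows + quinoa pops, 54 cm, 482.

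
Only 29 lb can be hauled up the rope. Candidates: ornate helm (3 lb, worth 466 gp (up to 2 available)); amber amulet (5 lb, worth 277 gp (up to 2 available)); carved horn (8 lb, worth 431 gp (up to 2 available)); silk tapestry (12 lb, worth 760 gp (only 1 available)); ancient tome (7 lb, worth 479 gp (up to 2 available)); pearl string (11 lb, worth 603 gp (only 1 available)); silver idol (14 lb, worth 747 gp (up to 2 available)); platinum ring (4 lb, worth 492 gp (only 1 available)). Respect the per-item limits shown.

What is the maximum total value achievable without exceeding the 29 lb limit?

2663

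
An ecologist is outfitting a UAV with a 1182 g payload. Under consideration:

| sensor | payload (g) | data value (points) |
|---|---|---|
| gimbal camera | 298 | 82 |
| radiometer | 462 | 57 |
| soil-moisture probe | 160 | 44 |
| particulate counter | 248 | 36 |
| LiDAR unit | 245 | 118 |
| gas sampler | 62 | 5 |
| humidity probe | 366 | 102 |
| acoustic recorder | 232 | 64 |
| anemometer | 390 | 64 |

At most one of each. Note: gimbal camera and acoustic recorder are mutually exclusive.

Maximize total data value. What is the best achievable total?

351

Best packing: gimbal camera + soil-moisture probe + LiDAR unit + gas sampler + humidity probe — 1131 g, 351 total.
An exhaustive check of the 512 subsets confirms 351.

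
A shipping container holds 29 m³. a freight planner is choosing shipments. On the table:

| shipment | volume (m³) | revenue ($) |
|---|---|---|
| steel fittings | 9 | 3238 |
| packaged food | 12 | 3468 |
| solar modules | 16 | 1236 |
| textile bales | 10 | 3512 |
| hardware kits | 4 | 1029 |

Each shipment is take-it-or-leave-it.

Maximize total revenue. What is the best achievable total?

8009

Taking the top-ratio shipments first gives steel fittings + textile bales + hardware kits for 7779 (23 m³).
Replace steel fittings with packaged food: the trade gains 230 net, giving 8009 at 26 m³.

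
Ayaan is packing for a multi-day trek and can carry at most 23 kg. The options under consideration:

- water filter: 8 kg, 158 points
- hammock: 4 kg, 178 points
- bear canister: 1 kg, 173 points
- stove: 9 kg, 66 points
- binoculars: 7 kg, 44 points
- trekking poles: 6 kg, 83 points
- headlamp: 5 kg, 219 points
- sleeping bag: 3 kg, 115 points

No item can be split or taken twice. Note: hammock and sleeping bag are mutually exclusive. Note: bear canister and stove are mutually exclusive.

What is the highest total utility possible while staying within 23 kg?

Best packing: water filter + bear canister + trekking poles + headlamp + sleeping bag — 23 kg, 748 total.
No other feasible combination exceeds 748.

748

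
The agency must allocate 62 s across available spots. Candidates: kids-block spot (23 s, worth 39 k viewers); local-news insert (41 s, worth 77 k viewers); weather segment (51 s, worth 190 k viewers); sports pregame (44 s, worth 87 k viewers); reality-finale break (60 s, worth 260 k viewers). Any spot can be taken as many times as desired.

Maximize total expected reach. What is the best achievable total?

260

Ranking by ratio (expected reach/s): reality-finale break 4.33, weather segment 3.73, sports pregame 1.98, local-news insert 1.88.
Best packing: reality-finale break — 60 s, 260 total.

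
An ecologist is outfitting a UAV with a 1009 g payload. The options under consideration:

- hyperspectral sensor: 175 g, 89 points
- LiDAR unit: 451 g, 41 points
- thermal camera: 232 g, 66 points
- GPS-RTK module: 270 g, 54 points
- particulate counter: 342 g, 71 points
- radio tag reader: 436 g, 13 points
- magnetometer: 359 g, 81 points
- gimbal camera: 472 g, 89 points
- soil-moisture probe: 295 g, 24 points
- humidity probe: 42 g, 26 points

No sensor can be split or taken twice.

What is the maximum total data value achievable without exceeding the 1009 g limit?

270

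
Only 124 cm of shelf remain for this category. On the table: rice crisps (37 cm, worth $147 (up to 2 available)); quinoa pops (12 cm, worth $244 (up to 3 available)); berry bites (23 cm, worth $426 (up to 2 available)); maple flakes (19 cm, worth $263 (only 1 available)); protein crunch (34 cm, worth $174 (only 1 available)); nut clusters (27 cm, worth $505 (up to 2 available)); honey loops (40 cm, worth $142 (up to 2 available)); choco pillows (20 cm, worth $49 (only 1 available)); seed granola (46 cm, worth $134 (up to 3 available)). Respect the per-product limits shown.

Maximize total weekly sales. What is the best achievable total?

The ratio heuristic lands on 3×quinoa pops + berry bites + 2×nut clusters (2168) but leaves 11 cm idle.
The 12 cm tied up in quinoa pops is better spent on berry bites — total rises to 2350 (124 cm).
Nothing else within 124 cm beats 2350.

2350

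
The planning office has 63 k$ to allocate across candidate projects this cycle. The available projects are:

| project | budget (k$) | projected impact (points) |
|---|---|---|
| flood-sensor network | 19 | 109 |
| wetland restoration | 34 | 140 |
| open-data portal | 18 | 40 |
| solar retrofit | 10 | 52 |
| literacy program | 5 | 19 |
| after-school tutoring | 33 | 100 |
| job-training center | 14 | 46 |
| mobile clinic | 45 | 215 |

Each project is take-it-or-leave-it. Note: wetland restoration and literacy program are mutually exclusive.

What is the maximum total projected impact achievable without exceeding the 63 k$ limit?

Flood-sensor network + wetland restoration + solar retrofit uses 63 of the 63 k$ and totals 301.
No other feasible combination exceeds 301.

301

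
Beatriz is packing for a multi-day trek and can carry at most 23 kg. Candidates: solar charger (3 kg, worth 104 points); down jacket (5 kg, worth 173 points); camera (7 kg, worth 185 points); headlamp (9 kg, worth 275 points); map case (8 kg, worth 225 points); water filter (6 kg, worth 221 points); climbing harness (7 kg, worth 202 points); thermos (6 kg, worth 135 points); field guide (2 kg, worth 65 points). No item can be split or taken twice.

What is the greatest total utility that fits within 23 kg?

Ranking by ratio (utility/kg): water filter 36.83, solar charger 34.67, down jacket 34.60, field guide 32.50.
A density-first pass picks solar charger + down jacket + water filter + climbing harness + field guide — 765 at 23 kg.
The 9 kg tied up in climbing harness and field guide is better spent on headlamp — total rises to 773 (23 kg).
Every other selection either busts 23 kg or fails to beat 773.

773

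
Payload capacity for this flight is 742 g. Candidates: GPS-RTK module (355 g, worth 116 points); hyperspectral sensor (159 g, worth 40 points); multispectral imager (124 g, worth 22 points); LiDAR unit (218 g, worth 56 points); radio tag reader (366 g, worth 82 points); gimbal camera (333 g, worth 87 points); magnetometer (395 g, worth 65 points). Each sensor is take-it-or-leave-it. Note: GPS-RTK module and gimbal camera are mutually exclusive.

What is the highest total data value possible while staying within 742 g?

212

By data value per g: GPS-RTK module 0.33, gimbal camera 0.26, LiDAR unit 0.26, hyperspectral sensor 0.25 lead.
GPS-RTK module + hyperspectral sensor + LiDAR unit uses 732 of the 742 g and totals 212.
Next best is GPS-RTK module + radio tag reader at 198 (721 g) — short by 14.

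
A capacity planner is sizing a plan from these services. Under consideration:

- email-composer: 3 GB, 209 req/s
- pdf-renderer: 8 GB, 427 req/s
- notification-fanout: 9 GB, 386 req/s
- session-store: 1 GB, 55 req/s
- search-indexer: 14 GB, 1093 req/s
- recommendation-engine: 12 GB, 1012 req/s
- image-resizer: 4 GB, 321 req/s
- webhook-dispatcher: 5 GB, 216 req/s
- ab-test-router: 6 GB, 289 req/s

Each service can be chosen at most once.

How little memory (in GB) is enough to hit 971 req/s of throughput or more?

12

Need the lightest bundle worth ≥ 971.
recommendation-engine reaches 1012 using 12 GB.
Below 12 GB the best achievable stays under 971.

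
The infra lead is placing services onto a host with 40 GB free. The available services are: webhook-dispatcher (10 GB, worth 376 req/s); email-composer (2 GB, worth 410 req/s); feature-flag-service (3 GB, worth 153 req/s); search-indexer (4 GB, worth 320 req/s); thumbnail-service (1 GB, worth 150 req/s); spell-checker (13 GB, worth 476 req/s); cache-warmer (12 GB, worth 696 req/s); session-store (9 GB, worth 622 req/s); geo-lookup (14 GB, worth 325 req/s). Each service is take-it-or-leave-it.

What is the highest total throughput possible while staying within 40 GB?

2577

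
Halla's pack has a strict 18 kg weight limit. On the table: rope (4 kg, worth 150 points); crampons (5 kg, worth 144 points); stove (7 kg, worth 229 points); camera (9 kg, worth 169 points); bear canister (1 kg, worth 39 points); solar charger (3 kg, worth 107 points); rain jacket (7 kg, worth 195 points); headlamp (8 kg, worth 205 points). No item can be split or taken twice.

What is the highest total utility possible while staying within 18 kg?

574

Greedy by ratio would take rope + stove + bear canister + solar charger: 15 kg used, total 525.
The 4 kg tied up in bear canister and solar charger is better spent on rain jacket — total rises to 574 (18 kg).
The closest alternative, stove + bear canister + solar charger + rain jacket, reaches only 570.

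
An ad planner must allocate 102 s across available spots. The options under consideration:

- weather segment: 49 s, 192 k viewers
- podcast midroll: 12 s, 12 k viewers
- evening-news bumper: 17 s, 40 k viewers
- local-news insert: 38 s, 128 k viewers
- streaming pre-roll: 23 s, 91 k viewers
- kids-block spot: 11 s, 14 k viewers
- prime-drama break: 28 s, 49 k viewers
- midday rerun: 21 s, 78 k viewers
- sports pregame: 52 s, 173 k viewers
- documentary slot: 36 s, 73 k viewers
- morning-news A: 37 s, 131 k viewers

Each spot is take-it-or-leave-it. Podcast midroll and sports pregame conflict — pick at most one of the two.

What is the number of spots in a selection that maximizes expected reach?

Optimal total is 365.
For example weather segment + sports pregame achieves it, using 101 s.
Every optimal selection uses 2 spots.

2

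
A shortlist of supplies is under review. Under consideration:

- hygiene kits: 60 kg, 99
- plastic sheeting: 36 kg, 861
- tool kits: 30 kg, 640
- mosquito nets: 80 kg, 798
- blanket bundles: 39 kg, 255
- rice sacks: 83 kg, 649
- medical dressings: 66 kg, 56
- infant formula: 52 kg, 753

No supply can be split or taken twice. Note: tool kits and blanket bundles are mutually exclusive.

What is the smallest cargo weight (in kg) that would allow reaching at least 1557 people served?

88

Look for the lowest-cargo combination reaching 1557.
plastic sheeting + infant formula: 1614 people served at 88 kg.
No combination under 88 kg hits 1557.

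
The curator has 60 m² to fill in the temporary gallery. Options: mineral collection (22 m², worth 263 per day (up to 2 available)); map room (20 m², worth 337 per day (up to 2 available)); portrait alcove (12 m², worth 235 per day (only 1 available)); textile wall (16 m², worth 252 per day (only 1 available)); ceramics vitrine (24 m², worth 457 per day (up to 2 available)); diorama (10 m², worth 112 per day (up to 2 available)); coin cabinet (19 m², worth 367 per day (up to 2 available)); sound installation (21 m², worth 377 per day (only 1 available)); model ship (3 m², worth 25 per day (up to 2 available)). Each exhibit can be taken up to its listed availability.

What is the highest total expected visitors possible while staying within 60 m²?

Density check — portrait alcove 19.58, coin cabinet 19.32, ceramics vitrine 19.04, sound installation 17.95 are the best per m².
Taking the top-ratio exhibits first gives portrait alcove + diorama + 2×coin cabinet for 1081 (60 m²).
The 48 m² tied up in diorama and 2×coin cabinet is better spent on 2×ceramics vitrine — total rises to 1149 (60 m²).
No other feasible combination exceeds 1149.

1149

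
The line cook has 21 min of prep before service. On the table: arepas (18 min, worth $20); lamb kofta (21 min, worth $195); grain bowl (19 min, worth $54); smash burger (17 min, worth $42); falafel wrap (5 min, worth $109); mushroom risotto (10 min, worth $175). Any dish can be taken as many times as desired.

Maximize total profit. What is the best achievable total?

The ratio ordering already packs tightly: 4×falafel wrap, 20 min, 436.

436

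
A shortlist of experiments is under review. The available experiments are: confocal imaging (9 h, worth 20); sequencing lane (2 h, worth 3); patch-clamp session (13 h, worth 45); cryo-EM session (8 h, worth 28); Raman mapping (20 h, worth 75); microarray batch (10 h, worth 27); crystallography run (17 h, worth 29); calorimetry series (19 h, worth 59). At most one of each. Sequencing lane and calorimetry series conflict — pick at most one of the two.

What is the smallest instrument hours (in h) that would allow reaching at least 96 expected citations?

28

Look for the lowest-instrument combination reaching 96.
cryo-EM session + Raman mapping: 103 expected citations at 28 h.
Below 28 h the best achievable stays under 96.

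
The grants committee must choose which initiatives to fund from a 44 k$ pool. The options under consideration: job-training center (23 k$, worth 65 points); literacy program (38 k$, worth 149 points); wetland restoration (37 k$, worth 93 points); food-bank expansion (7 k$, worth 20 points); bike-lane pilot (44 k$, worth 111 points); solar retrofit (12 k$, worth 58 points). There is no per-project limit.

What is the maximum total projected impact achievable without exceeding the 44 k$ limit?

194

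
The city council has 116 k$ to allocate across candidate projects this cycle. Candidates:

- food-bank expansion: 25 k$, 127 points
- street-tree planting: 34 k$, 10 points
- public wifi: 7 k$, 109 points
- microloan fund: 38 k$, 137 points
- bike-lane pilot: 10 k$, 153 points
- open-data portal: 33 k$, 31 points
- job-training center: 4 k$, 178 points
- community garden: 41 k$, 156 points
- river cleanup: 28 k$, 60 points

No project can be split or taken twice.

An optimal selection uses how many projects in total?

Best achievable projected impact is 783.
One optimal bundle: food-bank expansion + public wifi + bike-lane pilot + job-training center + community garden + river cleanup (115 k$).
Every optimal selection uses 6 projects.

6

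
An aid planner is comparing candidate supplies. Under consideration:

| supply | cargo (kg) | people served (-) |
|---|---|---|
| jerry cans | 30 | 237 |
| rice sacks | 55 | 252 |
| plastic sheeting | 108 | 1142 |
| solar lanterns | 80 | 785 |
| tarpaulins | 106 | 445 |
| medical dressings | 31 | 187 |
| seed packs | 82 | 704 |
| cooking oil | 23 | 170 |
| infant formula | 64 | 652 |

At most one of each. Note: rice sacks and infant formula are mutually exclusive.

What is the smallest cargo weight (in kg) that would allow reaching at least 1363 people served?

Need the lightest bundle worth ≥ 1363.
jerry cans + plastic sheeting: 1379 people served at 138 kg.
Below 138 kg the best achievable stays under 1363.

138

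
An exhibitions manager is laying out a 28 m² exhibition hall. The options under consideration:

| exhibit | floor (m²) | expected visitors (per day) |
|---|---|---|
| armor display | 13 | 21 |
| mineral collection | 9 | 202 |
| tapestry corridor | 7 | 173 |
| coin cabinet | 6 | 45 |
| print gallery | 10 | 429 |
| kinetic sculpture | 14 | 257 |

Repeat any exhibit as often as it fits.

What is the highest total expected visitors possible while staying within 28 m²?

1031

Best packing: tapestry corridor + 2×print gallery — 27 m², 1031 total.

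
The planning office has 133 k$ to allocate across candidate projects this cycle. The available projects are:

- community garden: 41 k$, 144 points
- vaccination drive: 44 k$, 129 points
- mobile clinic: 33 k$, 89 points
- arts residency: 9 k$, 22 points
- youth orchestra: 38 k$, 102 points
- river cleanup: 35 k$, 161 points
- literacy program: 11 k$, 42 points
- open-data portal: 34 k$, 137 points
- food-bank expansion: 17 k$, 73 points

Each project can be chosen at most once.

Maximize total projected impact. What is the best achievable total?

515

Filling by ratio: mobile clinic + river cleanup + literacy program + open-data portal + food-bank expansion for 502, with 3 k$ left unused.
The 44 k$ tied up in mobile clinic and literacy program is better spent on community garden — total rises to 515 (127 k$).
Next best is community garden + arts residency + river cleanup + literacy program + open-data portal at 506 (130 k$) — short by 9.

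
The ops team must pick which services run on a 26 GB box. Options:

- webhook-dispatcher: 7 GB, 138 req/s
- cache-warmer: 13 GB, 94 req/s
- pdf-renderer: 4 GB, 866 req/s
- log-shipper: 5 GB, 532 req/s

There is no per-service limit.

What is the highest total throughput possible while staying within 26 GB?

By throughput per GB: pdf-renderer 216.50, log-shipper 106.40, webhook-dispatcher 19.71, cache-warmer 7.23 lead.
Best packing: 6×pdf-renderer — 24 GB, 5196 total.

5196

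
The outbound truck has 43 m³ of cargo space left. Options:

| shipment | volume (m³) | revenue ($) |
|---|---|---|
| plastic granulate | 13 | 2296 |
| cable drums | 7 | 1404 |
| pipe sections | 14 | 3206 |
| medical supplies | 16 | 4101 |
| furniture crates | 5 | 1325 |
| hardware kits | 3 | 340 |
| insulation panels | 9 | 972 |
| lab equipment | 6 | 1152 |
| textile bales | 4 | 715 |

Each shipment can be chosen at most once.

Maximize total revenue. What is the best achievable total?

10036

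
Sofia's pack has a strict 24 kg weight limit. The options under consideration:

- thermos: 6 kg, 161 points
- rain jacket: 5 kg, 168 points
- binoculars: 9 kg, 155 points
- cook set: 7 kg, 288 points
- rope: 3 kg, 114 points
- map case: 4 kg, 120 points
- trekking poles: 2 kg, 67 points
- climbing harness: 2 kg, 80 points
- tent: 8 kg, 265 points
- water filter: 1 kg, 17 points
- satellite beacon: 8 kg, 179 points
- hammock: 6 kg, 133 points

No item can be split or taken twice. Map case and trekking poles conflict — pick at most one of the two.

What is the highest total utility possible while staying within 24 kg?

868

Density check — cook set 41.14, climbing harness 40.00, rope 38.00, rain jacket 33.60 are the best per kg.
Best packing: rain jacket + cook set + trekking poles + climbing harness + tent — 24 kg, 868 total.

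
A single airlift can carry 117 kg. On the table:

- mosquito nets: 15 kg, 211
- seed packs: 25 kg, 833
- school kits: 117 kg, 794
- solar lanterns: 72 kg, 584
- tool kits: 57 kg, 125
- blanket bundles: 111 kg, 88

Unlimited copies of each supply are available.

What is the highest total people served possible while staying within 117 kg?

Mosquito nets + 4×seed packs uses 115 of the 117 kg and totals 3543.

3543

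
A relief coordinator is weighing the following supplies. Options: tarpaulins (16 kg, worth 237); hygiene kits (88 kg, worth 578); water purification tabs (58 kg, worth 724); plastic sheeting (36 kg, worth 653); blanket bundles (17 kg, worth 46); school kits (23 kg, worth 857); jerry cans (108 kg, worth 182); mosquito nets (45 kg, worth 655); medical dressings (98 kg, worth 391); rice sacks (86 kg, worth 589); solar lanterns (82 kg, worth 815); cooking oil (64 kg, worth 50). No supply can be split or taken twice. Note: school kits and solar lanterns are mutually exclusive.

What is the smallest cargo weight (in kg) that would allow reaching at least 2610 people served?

Need the lightest bundle worth ≥ 2610.
water purification tabs + plastic sheeting + school kits + mosquito nets reaches 2889 using 162 kg.
Any bundle with less than 162 kg falls short of 2610.

162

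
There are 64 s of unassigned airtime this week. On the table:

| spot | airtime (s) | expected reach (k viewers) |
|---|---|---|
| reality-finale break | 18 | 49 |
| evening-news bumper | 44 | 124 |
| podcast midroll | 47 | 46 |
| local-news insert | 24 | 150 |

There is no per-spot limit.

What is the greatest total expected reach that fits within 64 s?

300

Taking 2×local-news insert: 48 s used, 300 in expected reach.
Every other selection either busts 64 s or fails to beat 300.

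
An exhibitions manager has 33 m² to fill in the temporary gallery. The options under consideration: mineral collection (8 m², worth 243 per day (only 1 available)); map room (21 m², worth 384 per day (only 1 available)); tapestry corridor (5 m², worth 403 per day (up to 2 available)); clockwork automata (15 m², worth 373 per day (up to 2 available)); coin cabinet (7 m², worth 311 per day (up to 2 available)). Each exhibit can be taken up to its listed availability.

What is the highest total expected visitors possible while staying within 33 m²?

1671

Taking mineral collection + 2×tapestry corridor + 2×coin cabinet: 32 m² used, 1671 in expected visitors.
The spare 1 m² is too small for any remaining exhibit, and no exchange beats 1671.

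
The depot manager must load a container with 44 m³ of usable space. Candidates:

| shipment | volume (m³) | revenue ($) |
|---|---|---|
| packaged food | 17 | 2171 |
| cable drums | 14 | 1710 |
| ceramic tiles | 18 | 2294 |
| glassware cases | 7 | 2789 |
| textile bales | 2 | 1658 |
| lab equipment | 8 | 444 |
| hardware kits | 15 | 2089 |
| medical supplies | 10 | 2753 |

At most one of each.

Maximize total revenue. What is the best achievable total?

9815

The ratio heuristic lands on glassware cases + textile bales + lab equipment + hardware kits + medical supplies (9733) but leaves 2 m³ idle.
The 15 m³ tied up in hardware kits is better spent on packaged food — total rises to 9815 (44 m³).
That's the maximum — no swap from here does better than 9815.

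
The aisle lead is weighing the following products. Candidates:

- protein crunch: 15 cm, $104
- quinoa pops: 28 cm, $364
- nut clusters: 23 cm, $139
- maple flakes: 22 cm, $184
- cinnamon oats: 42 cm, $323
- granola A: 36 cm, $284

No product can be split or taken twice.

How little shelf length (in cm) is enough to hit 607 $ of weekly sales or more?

64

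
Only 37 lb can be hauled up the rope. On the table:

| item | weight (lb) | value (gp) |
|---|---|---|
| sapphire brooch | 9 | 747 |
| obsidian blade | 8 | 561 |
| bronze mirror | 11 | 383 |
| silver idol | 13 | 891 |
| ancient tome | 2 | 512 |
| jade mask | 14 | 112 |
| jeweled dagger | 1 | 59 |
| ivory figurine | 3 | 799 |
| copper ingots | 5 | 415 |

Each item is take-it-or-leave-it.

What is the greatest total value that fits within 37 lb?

Taking the top-ratio items first gives sapphire brooch + obsidian blade + ancient tome + jeweled dagger + ivory figurine + copper ingots for 3093 (28 lb).
The 5 lb tied up in copper ingots is better spent on silver idol — total rises to 3569 (36 lb).
Every other selection either busts 37 lb or fails to beat 3569.

3569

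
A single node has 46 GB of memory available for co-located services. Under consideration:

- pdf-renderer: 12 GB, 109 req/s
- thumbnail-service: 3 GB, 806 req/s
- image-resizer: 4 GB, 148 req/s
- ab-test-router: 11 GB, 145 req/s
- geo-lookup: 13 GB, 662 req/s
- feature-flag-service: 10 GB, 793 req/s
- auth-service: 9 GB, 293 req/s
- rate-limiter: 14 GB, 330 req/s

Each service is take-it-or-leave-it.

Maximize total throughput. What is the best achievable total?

Density check — thumbnail-service 268.67, feature-flag-service 79.30, geo-lookup 50.92 are the best per GB.
Taking the top-ratio services first gives thumbnail-service + image-resizer + geo-lookup + feature-flag-service + auth-service for 2702 (39 GB).
The 9 GB tied up in auth-service is better spent on rate-limiter — total rises to 2739 (44 GB).
Next best is thumbnail-service + image-resizer + geo-lookup + feature-flag-service + auth-service at 2702 (39 GB) — short by 37.

2739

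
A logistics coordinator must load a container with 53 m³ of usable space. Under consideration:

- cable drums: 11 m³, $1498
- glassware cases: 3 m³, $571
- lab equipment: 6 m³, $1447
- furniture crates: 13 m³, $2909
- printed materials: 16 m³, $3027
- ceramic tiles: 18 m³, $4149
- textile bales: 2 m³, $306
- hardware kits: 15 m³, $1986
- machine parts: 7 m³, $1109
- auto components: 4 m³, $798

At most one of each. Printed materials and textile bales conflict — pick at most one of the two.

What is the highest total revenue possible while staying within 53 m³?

11532

A density-first pass picks glassware cases + lab equipment + furniture crates + ceramic tiles + textile bales + machine parts + auto components — 11289 at 53 m³.
A better packing is lab equipment + furniture crates + printed materials + ceramic tiles: 53 m³, total 11532.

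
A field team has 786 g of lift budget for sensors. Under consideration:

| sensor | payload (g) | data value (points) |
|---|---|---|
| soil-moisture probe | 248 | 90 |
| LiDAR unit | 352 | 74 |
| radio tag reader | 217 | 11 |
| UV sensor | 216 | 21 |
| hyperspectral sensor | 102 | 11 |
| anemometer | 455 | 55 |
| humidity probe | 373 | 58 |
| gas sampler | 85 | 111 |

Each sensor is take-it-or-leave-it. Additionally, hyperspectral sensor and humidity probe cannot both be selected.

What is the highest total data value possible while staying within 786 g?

275

Best packing: soil-moisture probe + LiDAR unit + gas sampler — 685 g, 275 total.
The spare 101 g is too small for any remaining sensor, and no feasible exchange beats 275.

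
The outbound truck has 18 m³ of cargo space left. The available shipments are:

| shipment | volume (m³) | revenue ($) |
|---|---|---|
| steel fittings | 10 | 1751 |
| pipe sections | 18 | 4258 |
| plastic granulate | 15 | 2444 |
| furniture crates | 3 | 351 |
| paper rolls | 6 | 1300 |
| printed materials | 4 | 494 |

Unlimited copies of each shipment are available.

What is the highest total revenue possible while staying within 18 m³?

4258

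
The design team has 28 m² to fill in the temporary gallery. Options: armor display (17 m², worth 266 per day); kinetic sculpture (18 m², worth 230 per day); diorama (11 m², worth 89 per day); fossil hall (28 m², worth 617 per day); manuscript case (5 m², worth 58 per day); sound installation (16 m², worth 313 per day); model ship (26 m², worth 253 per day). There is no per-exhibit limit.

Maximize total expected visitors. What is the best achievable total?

617

Density check — fossil hall 22.04, sound installation 19.56, armor display 15.65 are the best per m².
Taking fossil hall: 28 m² used, 617 in expected visitors.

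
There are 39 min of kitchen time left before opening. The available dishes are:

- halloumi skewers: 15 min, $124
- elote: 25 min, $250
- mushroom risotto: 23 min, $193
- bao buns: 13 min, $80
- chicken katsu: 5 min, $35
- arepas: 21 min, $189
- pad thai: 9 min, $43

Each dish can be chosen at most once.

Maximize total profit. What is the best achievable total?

Density check — elote 10.00, arepas 9.00, mushroom risotto 8.39, halloumi skewers 8.27 are the best per min.
Taking the top-ratio dishes first gives elote + chicken katsu + pad thai for 328 (39 min).
Dropping chicken katsu and pad thai frees 14 min; slotting in bao buns (13 min) lifts the total to 330 at 38 min.
The closest alternative, elote + chicken katsu + pad thai, reaches only 328.

330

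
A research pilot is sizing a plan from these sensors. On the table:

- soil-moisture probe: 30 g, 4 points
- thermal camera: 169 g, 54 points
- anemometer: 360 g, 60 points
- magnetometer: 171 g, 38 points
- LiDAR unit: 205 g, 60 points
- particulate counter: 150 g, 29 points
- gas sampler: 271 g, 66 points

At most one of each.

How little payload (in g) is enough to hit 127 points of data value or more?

506

Need the lightest bundle worth ≥ 127.
Taking soil-moisture probe + LiDAR unit + gas sampler gives 130 (≥ 127) for 506 g.
Below 506 g the best achievable stays under 127.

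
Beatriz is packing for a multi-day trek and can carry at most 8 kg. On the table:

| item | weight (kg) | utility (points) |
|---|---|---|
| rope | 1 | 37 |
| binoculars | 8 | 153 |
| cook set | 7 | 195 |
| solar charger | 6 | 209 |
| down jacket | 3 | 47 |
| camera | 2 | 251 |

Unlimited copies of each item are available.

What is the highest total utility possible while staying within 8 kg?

1004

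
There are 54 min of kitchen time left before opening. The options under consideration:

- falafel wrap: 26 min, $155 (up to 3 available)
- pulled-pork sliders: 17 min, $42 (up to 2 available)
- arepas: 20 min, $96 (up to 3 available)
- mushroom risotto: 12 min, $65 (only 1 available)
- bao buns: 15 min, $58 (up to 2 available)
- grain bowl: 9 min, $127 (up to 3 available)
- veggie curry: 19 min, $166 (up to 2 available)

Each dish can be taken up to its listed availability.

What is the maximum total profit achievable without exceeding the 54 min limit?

Best packing: 3×grain bowl + veggie curry — 46 min, 547 total.
The spare 8 min is too small for any remaining dish, and no exchange beats 547.

547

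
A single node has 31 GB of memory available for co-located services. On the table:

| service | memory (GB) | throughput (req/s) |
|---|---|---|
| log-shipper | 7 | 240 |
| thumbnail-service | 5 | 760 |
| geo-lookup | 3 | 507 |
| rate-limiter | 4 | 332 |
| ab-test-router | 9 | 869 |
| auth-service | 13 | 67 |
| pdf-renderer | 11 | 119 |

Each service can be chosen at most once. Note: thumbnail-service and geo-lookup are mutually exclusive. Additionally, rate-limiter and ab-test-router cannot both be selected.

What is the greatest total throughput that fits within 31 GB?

1869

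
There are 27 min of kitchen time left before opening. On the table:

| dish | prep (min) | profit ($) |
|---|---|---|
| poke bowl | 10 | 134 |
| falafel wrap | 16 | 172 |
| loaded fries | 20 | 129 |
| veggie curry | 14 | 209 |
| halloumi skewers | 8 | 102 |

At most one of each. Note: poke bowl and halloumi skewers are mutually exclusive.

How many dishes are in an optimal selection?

Optimal total is 343.
poke bowl + veggie curry hits 343 at 24 min.
All optima have 2 dishes.

2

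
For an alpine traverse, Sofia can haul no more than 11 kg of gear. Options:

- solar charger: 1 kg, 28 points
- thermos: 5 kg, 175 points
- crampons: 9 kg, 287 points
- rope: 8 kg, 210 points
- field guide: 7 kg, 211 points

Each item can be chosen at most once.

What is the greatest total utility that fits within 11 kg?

Taking the top-ratio items first gives solar charger + thermos for 203 (6 kg).
Replace thermos with crampons: the trade gains 112 net, giving 315 at 10 kg.

315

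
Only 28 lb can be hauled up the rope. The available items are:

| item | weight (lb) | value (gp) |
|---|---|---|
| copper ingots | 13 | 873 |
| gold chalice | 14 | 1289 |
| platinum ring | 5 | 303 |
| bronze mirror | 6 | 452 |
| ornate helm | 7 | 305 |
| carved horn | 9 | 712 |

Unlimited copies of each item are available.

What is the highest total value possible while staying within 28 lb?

2578

Taking 2×gold chalice: 28 lb used, 2578 in value.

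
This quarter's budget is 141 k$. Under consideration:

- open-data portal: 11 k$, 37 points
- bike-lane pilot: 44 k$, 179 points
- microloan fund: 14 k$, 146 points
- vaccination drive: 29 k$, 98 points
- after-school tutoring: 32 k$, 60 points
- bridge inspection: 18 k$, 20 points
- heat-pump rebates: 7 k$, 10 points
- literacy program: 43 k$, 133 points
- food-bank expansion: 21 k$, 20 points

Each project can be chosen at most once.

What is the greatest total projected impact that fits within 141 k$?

593

By projected impact per k$: microloan fund 10.43, bike-lane pilot 4.07, vaccination drive 3.38 lead.
Open-data portal + bike-lane pilot + microloan fund + vaccination drive + literacy program uses 141 of the 141 k$ and totals 593.
An exhaustive check of the 512 subsets confirms 593.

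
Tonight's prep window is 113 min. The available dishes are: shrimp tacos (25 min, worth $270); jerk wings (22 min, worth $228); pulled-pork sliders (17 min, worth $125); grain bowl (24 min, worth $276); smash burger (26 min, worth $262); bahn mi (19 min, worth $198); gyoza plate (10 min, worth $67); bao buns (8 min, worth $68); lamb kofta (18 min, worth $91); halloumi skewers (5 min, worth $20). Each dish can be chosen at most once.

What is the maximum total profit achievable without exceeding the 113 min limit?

A density-first pass picks shrimp tacos + jerk wings + grain bowl + bahn mi + gyoza plate + bao buns + halloumi skewers — 1127 at 113 min.
Dropping jerk wings and halloumi skewers frees 27 min; slotting in smash burger (26 min) lifts the total to 1141 at 112 min.
No other feasible combination exceeds 1141.

1141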